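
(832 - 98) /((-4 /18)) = -3303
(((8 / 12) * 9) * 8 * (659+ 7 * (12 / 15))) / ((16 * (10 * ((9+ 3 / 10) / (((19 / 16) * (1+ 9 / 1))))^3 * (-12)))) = -14245285625 / 411830784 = -34.59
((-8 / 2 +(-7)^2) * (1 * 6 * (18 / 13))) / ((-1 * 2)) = -2430 / 13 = -186.92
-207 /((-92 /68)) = 153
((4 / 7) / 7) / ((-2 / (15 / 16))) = -15 / 392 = -0.04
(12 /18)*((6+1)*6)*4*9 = 1008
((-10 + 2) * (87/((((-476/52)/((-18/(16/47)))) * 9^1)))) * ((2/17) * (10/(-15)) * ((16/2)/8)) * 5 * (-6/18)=-354380/6069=-58.39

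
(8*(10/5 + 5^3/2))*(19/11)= 891.27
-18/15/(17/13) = -78/85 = -0.92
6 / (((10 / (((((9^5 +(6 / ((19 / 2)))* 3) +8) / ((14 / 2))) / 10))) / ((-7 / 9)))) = -1122119 / 2850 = -393.73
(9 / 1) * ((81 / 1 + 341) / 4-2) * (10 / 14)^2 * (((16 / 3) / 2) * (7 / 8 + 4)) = 6178.32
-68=-68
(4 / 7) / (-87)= -4 / 609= -0.01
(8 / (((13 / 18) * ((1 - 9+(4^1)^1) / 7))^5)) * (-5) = 4962182715 / 1485172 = 3341.15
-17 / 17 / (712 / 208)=-26 / 89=-0.29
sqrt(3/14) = sqrt(42)/14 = 0.46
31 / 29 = 1.07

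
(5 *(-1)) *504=-2520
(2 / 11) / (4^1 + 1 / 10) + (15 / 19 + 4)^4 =30929913831 / 58774771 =526.24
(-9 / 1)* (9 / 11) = -81 / 11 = -7.36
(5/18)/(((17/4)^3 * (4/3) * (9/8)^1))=320/132651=0.00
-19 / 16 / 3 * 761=-14459 / 48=-301.23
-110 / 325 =-22 / 65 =-0.34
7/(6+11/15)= 105/101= 1.04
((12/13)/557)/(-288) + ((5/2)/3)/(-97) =-0.01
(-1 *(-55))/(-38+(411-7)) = 55/366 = 0.15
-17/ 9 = -1.89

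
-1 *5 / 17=-5 / 17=-0.29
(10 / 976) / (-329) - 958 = -958.00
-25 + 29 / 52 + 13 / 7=-8221 / 364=-22.59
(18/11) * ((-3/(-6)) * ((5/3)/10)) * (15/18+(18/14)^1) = 89/308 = 0.29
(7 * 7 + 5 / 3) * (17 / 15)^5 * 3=215818264 / 759375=284.21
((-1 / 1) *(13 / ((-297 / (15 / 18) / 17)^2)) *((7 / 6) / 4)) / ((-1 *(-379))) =-657475 / 28884566304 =-0.00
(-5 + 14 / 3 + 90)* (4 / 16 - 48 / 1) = -51379 / 12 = -4281.58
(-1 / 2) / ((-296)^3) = 1 / 51868672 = 0.00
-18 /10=-9 /5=-1.80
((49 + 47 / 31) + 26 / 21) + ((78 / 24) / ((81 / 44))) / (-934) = 849613825 / 16416918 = 51.75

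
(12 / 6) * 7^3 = 686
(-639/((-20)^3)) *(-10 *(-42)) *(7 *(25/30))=31311/160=195.69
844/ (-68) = -12.41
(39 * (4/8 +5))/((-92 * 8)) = -429/1472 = -0.29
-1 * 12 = -12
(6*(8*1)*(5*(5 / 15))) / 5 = 16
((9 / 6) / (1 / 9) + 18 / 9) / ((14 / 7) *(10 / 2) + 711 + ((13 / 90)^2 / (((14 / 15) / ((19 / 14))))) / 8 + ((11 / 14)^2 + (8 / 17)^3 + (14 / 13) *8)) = 119746710720 / 5642316192137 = 0.02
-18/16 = -9/8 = -1.12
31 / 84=0.37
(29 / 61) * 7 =203 / 61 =3.33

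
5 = 5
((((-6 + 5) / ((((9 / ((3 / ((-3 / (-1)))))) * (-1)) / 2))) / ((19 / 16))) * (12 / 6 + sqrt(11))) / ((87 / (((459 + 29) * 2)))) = 62464 / 14877 + 31232 * sqrt(11) / 14877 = 11.16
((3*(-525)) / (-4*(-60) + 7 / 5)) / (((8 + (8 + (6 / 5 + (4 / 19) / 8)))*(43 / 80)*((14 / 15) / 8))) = -342000000 / 56623991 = -6.04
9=9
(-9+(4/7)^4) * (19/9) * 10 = -4057070/21609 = -187.75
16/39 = 0.41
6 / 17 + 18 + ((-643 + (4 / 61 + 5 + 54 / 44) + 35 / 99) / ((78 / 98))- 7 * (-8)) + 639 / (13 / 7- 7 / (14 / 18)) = -81541377668 / 100096425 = -814.63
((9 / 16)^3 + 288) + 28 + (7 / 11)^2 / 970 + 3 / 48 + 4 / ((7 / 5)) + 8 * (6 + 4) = 671528873459 / 1682616320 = 399.10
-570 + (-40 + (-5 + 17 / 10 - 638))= -12513 / 10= -1251.30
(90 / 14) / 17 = 45 / 119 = 0.38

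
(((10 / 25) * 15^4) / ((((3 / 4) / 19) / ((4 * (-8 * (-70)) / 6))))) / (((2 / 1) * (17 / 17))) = 95760000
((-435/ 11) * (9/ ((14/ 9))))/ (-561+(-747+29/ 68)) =239598/ 1369291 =0.17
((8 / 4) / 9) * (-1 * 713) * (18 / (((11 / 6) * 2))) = -8556 / 11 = -777.82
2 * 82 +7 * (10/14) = 169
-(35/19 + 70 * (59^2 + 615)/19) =-286755/19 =-15092.37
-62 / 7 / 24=-31 / 84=-0.37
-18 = -18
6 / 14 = 3 / 7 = 0.43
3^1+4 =7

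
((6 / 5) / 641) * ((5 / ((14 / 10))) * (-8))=-240 / 4487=-0.05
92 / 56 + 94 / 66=1417 / 462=3.07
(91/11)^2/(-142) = -8281/17182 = -0.48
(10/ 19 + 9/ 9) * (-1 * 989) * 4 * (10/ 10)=-114724/ 19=-6038.11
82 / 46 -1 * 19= -396 / 23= -17.22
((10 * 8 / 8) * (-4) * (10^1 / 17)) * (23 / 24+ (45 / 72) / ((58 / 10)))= -25.08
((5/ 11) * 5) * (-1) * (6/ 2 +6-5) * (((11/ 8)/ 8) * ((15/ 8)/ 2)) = -375/ 256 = -1.46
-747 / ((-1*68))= 747 / 68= 10.99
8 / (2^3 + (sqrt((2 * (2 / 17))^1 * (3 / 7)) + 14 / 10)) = 223720 / 262571 - 400 * sqrt(357) / 262571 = 0.82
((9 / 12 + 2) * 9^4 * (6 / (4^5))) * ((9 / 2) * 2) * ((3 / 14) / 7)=5845851 / 200704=29.13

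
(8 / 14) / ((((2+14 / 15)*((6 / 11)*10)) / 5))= 5 / 28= 0.18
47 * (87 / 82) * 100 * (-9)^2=16560450 / 41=403913.41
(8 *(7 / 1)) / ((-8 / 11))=-77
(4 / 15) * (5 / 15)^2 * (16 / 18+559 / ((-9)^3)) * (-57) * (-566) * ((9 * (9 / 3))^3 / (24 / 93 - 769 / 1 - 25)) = -59340572 / 20505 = -2893.96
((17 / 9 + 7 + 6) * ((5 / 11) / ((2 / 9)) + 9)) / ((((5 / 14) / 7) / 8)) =1418256 / 55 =25786.47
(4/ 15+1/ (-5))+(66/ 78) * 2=343/ 195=1.76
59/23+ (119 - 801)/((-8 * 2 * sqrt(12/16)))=59/23+ 341 * sqrt(3)/12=51.78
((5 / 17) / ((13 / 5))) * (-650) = -1250 / 17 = -73.53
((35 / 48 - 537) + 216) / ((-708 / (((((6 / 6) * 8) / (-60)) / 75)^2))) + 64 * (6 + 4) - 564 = 817209015373 / 10752750000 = 76.00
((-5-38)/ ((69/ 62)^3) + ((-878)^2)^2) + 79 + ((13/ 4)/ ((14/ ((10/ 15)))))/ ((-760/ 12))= 1038572857006209211903/ 1747667880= 594262141503.80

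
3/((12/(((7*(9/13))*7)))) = 441/52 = 8.48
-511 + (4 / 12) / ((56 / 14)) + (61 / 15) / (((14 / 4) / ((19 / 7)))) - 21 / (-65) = -19394351 / 38220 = -507.44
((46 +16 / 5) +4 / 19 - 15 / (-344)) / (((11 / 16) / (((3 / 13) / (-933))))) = -3232322 / 181672205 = -0.02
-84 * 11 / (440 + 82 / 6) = -2772 / 1361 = -2.04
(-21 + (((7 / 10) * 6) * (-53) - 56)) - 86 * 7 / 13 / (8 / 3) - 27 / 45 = -82567 / 260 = -317.57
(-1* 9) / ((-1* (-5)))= -9 / 5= -1.80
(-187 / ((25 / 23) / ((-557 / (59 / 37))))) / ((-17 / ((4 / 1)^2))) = -83425232 / 1475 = -56559.48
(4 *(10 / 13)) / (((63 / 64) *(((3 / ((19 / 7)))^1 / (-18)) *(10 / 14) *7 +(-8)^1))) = -97280 / 258531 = -0.38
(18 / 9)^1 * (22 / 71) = 44 / 71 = 0.62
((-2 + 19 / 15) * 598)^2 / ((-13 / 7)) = -23299276 / 225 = -103552.34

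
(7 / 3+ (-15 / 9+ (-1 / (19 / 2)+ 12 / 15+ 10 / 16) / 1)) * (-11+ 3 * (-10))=-185689 / 2280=-81.44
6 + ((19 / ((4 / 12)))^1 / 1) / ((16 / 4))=81 / 4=20.25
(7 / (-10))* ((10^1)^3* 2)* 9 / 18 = -700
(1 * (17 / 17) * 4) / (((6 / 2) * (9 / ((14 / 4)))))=14 / 27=0.52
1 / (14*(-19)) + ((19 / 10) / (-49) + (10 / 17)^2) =408278 / 1345295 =0.30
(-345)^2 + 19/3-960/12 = 356854/3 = 118951.33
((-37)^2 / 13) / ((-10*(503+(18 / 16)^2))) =-43808 / 2097745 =-0.02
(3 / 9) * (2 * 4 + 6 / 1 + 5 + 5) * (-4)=-32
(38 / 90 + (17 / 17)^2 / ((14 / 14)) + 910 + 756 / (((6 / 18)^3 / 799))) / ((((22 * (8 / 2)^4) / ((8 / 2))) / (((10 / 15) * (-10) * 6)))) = -33361567 / 72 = -463355.10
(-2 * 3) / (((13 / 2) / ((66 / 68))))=-198 / 221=-0.90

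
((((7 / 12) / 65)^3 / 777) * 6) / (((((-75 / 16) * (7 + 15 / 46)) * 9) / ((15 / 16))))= -1127 / 66568374990000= -0.00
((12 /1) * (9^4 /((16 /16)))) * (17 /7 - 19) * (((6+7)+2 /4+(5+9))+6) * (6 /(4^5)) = -114732207 /448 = -256098.68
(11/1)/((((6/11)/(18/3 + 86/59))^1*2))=13310/177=75.20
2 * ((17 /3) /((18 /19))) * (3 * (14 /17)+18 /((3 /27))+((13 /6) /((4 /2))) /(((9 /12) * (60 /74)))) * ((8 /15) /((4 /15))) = 14498843 /3645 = 3977.73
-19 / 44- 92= -4067 / 44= -92.43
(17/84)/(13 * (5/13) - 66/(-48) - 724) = -34/120561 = -0.00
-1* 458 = -458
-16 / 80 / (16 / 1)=-1 / 80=-0.01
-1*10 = -10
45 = 45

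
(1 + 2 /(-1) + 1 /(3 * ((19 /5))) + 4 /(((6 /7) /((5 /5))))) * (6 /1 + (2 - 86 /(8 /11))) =-15729 /38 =-413.92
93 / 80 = 1.16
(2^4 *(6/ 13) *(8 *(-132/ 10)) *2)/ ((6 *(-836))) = 384/ 1235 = 0.31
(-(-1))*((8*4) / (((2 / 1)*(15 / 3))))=16 / 5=3.20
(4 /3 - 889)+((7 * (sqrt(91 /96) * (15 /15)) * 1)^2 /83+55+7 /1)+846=166475 /7968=20.89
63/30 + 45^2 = 2027.10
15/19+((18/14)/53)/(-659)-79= -363310825/4645291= -78.21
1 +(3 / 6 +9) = 21 / 2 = 10.50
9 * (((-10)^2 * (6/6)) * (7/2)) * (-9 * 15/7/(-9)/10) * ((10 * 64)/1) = 432000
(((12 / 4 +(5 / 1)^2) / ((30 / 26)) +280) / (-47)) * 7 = -45.32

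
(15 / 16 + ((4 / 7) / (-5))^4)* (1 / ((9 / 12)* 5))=22513471 / 90037500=0.25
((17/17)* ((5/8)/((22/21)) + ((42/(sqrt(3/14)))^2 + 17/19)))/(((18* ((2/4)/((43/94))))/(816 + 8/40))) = 87846135727/257184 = 341569.21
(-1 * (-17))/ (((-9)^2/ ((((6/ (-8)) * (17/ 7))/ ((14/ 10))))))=-1445/ 5292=-0.27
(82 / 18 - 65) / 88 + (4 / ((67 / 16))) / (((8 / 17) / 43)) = 86.60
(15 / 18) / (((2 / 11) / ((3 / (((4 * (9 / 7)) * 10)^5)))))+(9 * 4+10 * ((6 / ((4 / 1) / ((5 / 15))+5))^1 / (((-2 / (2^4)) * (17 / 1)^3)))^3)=101459343667367416547508604397 / 2818315099027878485114880000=36.00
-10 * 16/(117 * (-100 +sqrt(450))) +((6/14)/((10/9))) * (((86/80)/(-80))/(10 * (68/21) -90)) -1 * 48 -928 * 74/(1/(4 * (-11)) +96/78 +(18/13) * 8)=-34280133726566658773/6080293327680000 +16 * sqrt(2)/7449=-5637.90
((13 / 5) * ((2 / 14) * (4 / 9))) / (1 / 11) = 572 / 315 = 1.82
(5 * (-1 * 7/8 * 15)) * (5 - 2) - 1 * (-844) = 5177/8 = 647.12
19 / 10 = 1.90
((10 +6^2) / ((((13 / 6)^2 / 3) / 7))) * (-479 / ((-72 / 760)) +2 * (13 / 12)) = 175906668 / 169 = 1040867.86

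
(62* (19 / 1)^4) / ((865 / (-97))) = -783750494 / 865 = -906069.94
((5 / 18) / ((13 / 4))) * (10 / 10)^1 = 10 / 117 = 0.09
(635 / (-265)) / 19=-127 / 1007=-0.13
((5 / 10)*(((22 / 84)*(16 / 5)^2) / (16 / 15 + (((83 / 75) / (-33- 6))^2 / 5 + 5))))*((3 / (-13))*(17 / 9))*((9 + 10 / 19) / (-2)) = 7920198000 / 17258579681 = 0.46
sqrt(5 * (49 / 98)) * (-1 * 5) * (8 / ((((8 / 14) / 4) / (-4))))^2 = -125440 * sqrt(10) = -396676.11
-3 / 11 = -0.27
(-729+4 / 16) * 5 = -14575 / 4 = -3643.75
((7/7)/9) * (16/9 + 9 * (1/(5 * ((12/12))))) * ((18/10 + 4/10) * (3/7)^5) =759/60025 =0.01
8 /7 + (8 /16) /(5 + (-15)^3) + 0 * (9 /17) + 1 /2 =77503 /47180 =1.64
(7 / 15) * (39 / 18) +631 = 56881 / 90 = 632.01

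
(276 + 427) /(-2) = -703 /2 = -351.50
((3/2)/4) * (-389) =-1167/8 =-145.88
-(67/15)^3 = -300763/3375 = -89.11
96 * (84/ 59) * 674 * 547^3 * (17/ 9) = 1680268967492864/ 59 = 28479135042251.93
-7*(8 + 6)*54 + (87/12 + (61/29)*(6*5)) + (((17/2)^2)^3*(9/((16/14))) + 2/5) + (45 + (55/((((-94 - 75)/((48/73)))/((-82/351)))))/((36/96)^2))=2859450043081948931/964441520640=2964876.54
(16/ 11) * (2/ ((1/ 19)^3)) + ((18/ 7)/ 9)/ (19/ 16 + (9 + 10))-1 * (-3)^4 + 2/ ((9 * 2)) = 4448258392/ 223839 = 19872.58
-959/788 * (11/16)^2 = -116039/201728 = -0.58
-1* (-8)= 8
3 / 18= 1 / 6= 0.17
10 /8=5 /4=1.25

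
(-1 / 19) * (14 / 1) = -0.74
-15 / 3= -5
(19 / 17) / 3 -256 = -13037 / 51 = -255.63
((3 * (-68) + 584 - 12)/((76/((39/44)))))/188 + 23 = 904613/39292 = 23.02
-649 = -649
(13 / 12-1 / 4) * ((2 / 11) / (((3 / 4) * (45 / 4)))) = 16 / 891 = 0.02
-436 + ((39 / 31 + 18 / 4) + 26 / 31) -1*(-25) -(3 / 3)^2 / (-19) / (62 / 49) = -238169 / 589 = -404.36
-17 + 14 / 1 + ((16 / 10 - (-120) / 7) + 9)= 866 / 35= 24.74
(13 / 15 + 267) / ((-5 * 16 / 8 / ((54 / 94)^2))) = -488187 / 55225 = -8.84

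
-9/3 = -3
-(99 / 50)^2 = -9801 / 2500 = -3.92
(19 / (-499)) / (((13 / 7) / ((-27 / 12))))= 1197 / 25948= 0.05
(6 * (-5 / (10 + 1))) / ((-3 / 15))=150 / 11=13.64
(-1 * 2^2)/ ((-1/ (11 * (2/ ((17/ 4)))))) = 352/ 17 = 20.71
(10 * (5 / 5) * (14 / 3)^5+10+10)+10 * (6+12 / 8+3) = 22257.67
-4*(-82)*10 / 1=3280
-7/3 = -2.33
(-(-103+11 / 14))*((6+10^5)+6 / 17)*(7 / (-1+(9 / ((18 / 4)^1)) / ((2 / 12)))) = 1216427274 / 187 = 6504958.68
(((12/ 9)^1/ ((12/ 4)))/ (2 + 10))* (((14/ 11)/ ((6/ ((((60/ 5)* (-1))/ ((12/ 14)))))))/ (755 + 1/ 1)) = -7/ 48114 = -0.00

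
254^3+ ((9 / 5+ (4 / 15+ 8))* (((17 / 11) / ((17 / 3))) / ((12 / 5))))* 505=2163168703 / 132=16387641.69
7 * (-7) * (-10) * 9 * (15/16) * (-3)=-99225/8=-12403.12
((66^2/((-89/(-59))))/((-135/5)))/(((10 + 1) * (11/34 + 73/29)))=-2559656/747867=-3.42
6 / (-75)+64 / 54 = 1.11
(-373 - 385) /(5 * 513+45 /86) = -65188 /220635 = -0.30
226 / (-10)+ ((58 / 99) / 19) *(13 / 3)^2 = -1863967 / 84645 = -22.02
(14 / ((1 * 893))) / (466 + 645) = 14 / 992123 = 0.00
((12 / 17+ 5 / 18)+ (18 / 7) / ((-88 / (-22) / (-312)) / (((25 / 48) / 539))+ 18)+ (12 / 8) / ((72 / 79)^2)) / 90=1054064087 / 28463581440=0.04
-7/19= -0.37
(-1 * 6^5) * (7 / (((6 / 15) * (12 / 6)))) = -68040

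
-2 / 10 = -1 / 5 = -0.20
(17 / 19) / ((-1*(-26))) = 17 / 494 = 0.03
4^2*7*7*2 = 1568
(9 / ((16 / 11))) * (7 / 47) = 693 / 752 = 0.92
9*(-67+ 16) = -459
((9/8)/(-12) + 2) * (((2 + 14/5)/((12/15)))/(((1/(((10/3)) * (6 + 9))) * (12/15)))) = 22875/32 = 714.84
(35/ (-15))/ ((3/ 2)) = -14/ 9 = -1.56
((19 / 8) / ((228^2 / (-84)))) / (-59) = 7 / 107616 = 0.00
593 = 593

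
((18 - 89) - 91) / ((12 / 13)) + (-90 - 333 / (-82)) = -10719 / 41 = -261.44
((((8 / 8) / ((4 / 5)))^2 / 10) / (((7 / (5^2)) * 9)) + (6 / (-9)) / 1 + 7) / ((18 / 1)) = 12893 / 36288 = 0.36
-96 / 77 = -1.25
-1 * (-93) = 93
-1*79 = -79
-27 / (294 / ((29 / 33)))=-87 / 1078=-0.08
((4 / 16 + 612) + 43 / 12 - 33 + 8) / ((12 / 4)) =3545 / 18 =196.94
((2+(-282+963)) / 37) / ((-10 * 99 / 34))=-11611 / 18315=-0.63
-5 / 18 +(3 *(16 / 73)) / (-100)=-0.28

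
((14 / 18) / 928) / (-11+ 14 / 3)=-7 / 52896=-0.00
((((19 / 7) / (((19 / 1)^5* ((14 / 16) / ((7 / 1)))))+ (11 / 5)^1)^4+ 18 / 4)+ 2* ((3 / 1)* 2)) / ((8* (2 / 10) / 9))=311069772869242578154312764843 / 1385095667951716847204162000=224.58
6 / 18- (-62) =187 / 3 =62.33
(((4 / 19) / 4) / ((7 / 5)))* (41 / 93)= 205 / 12369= 0.02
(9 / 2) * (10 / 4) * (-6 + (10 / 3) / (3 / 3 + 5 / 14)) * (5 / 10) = -19.93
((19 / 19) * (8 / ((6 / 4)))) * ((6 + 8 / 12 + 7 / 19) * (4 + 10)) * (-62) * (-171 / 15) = 5569088 / 15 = 371272.53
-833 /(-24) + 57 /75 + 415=270281 /600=450.47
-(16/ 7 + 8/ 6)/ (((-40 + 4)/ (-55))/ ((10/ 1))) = -10450/ 189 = -55.29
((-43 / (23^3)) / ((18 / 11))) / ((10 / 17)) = -0.00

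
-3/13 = -0.23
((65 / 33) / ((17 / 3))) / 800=13 / 29920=0.00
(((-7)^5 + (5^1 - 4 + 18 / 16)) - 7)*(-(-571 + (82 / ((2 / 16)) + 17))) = 1714811.25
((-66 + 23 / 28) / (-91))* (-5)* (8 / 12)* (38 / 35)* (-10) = 25.92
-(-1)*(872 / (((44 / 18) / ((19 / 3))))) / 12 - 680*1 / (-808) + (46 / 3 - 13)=191.45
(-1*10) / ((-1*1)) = 10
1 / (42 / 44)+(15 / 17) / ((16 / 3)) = 6929 / 5712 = 1.21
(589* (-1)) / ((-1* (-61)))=-589 / 61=-9.66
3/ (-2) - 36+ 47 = 19/ 2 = 9.50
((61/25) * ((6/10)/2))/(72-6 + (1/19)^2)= 66063/5956750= 0.01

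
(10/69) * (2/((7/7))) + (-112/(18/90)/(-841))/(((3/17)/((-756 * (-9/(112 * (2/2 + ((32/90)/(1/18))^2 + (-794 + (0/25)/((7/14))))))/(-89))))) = 3164140720/10788809709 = 0.29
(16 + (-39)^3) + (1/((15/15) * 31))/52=-95596435/1612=-59303.00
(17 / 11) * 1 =17 / 11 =1.55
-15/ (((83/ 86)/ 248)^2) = -6823253760/ 6889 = -990456.34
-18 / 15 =-6 / 5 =-1.20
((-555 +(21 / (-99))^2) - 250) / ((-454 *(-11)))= -0.16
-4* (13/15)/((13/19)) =-76/15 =-5.07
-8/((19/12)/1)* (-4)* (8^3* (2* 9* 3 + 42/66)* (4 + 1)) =590807040/209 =2826827.94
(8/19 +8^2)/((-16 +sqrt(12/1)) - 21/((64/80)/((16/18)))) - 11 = -415105/32813 - 2754 *sqrt(3)/32813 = -12.80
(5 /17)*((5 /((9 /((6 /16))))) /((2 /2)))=25 /408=0.06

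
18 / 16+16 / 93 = 965 / 744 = 1.30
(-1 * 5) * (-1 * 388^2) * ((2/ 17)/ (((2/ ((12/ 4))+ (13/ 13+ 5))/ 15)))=3387240/ 17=199249.41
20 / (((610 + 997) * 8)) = 5 / 3214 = 0.00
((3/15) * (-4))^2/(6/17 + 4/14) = 1.00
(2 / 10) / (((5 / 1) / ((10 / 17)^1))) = 2 / 85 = 0.02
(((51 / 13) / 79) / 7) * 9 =459 / 7189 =0.06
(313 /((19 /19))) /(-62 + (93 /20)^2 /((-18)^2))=-4507200 /891839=-5.05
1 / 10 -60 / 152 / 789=2486 / 24985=0.10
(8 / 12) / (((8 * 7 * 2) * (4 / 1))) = 1 / 672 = 0.00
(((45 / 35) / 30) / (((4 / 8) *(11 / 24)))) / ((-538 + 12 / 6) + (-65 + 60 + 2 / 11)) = -8 / 23135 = -0.00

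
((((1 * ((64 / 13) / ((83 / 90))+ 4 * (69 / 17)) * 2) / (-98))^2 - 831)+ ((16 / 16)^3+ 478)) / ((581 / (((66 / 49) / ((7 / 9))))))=-1.05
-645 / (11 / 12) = -7740 / 11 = -703.64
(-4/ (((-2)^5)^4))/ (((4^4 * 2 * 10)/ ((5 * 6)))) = -3/ 134217728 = -0.00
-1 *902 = -902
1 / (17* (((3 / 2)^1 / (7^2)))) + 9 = 557 / 51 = 10.92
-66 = -66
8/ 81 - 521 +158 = -362.90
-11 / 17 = -0.65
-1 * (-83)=83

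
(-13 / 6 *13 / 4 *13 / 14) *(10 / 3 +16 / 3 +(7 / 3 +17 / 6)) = -182351 / 2016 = -90.45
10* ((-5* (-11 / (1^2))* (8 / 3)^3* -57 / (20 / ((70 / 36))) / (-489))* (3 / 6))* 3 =2340800 / 13203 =177.29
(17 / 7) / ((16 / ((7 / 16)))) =17 / 256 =0.07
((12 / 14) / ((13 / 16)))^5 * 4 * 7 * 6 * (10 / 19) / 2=978447237120 / 16938015367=57.77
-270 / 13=-20.77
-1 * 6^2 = -36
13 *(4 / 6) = 26 / 3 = 8.67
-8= -8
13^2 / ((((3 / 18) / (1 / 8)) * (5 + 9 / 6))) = 39 / 2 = 19.50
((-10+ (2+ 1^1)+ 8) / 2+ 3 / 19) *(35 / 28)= 125 / 152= 0.82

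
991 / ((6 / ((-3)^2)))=2973 / 2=1486.50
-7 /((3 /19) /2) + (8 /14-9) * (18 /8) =-107.63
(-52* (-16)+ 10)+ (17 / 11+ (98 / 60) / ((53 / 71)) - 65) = 13655029 / 17490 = 780.73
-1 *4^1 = -4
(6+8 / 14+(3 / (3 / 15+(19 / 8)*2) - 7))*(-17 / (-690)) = 697 / 159390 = 0.00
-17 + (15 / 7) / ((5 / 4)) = -107 / 7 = -15.29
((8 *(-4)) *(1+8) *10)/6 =-480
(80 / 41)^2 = 6400 / 1681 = 3.81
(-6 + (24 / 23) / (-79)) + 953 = 1720675 / 1817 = 946.99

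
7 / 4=1.75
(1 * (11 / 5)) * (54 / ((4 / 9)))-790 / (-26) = 38699 / 130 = 297.68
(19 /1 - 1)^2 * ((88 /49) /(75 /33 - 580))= -313632 /311395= -1.01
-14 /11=-1.27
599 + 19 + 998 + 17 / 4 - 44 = 6305 / 4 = 1576.25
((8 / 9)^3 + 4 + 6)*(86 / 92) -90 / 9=73 / 16767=0.00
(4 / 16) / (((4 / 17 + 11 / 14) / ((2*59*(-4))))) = -28084 / 243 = -115.57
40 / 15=8 / 3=2.67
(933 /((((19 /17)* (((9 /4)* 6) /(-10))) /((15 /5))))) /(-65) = 21148 /741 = 28.54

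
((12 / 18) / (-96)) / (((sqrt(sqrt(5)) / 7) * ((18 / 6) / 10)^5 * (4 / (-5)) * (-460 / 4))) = -4375 * 5^(3 / 4) / 100602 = -0.15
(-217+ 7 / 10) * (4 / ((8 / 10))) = -2163 / 2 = -1081.50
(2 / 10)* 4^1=4 / 5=0.80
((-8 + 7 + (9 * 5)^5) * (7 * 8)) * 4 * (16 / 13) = 661348796416 / 13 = 50872984339.69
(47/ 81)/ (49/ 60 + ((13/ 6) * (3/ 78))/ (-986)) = 0.71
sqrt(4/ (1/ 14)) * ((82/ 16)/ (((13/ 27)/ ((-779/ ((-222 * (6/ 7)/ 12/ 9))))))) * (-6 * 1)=-54328239 * sqrt(14)/ 962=-211307.34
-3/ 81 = -1/ 27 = -0.04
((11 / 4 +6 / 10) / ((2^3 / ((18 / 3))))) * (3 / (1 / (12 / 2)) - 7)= 2211 / 80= 27.64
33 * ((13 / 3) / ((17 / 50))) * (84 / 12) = 50050 / 17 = 2944.12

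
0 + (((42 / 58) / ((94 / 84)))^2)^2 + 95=328479203199071 / 3451305657361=95.18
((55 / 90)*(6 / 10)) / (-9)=-11 / 270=-0.04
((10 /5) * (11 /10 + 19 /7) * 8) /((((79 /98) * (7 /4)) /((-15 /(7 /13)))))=-666432 /553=-1205.12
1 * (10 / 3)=10 / 3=3.33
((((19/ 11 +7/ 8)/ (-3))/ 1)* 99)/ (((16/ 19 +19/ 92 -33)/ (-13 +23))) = 500365/ 18617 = 26.88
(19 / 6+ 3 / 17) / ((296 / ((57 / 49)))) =6479 / 493136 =0.01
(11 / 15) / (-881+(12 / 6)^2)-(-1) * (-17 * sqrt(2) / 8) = -17 * sqrt(2) / 8-11 / 13155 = -3.01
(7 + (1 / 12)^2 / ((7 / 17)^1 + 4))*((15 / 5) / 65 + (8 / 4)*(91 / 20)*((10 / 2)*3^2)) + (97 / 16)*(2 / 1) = 1347649399 / 468000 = 2879.59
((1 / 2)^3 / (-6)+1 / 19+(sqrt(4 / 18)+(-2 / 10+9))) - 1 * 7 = 2.30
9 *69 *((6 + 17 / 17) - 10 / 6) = 3312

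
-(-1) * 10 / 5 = 2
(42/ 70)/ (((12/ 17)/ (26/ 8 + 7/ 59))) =2703/ 944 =2.86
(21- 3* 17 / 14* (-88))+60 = 2811 / 7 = 401.57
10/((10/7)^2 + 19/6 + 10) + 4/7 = 38464/31297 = 1.23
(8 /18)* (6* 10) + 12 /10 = 418 /15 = 27.87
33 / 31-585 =-18102 / 31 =-583.94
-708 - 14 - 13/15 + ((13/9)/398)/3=-38839561/53730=-722.87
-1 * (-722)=722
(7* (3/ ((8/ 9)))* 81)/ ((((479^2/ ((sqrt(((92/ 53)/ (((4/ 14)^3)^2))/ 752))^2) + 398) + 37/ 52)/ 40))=10770509475180/ 7664409597163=1.41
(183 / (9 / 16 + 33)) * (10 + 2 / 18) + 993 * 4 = 6487708 / 1611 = 4027.13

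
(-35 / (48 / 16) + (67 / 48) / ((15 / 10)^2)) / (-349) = 1193 / 37692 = 0.03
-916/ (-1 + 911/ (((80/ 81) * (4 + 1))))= -366400/ 73391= -4.99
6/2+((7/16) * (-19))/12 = 443/192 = 2.31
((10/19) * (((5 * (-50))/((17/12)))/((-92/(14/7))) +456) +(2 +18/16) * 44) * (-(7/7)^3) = -5638895/14858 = -379.52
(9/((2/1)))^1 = 9/2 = 4.50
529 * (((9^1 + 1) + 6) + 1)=8993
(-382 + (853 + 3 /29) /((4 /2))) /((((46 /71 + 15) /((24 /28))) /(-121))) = -6054312 /20503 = -295.29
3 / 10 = 0.30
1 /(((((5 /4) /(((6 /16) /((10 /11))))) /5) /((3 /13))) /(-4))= -99 /65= -1.52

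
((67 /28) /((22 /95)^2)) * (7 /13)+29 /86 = 26365961 /1082224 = 24.36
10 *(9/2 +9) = 135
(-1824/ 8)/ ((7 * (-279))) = 76/ 651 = 0.12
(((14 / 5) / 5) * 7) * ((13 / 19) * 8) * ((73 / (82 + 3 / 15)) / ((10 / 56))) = 20832448 / 195225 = 106.71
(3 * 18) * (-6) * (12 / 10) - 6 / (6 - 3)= -1954 / 5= -390.80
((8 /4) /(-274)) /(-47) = 1 /6439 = 0.00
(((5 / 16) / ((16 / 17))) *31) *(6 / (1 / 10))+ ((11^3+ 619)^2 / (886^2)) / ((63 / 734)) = 59259032075 / 87919552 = 674.01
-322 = -322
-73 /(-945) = 73 /945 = 0.08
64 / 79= 0.81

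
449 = 449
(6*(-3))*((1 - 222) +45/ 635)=505044/ 127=3976.72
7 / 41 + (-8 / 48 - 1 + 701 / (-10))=-43724 / 615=-71.10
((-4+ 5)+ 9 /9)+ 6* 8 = 50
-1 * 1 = -1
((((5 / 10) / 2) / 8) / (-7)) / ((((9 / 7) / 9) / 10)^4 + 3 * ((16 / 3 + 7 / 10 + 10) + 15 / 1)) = -214375 / 4470662002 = -0.00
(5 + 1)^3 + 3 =219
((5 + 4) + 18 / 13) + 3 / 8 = 10.76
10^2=100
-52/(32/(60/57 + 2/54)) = -7267/4104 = -1.77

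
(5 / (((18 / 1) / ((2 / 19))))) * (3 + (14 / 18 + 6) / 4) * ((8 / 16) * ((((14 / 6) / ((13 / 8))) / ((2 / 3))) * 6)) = 455 / 513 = 0.89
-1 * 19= -19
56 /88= 7 /11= 0.64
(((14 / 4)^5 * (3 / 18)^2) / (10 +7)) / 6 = 16807 / 117504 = 0.14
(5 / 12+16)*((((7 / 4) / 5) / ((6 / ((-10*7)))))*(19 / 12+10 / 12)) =-279937 / 1728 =-162.00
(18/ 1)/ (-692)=-9/ 346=-0.03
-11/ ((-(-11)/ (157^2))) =-24649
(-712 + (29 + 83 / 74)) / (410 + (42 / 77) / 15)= -2775245 / 1668848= -1.66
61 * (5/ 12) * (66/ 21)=3355/ 42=79.88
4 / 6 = 0.67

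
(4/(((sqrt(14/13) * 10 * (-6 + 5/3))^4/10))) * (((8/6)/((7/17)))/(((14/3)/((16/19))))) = 5508/963701375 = 0.00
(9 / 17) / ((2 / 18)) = 4.76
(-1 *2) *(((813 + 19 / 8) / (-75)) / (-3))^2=-42549529 / 1620000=-26.27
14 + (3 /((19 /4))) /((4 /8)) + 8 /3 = 1022 /57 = 17.93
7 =7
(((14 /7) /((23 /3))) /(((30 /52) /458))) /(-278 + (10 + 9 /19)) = -34808 /44965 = -0.77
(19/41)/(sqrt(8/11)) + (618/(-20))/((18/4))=-103/15 + 19 * sqrt(22)/164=-6.32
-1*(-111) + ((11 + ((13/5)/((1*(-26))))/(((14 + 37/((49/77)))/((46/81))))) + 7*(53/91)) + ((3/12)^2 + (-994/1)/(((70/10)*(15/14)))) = -272038103/42541200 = -6.39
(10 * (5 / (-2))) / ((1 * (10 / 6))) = -15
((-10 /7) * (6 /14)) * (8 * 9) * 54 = -2380.41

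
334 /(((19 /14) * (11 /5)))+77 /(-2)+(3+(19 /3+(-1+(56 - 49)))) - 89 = -377 /1254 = -0.30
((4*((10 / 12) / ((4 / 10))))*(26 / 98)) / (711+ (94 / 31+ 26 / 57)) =191425 / 61862549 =0.00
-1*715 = -715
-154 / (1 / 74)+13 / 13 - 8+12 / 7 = -79809 / 7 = -11401.29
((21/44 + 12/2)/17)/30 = 19/1496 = 0.01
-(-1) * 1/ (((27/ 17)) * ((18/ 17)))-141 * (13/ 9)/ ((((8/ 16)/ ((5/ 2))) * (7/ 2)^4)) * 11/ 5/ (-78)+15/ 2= 4834439/ 583443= 8.29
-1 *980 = -980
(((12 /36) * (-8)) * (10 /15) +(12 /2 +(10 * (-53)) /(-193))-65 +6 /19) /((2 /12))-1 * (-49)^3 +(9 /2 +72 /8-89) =2579232959 /22002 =117227.20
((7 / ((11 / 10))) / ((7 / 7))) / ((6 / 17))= 595 / 33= 18.03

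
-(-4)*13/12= 4.33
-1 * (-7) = 7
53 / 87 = 0.61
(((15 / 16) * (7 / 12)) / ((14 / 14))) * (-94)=-1645 / 32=-51.41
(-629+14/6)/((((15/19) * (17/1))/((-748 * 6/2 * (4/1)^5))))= 321880064/3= 107293354.67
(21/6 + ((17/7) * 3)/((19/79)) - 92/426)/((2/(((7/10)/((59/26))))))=24731473/4775460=5.18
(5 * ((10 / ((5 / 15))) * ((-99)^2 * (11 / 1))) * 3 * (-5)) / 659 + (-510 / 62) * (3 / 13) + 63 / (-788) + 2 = -77033003349379 / 209274676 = -368095.20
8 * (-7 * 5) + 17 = -263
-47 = -47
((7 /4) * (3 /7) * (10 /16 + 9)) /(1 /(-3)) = -693 /32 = -21.66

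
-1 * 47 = -47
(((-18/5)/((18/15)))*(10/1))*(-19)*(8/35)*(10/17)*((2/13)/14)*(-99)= -902880/10829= -83.38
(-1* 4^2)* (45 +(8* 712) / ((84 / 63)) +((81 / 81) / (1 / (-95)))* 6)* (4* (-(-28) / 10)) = -3357312 / 5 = -671462.40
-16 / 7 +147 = 1013 / 7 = 144.71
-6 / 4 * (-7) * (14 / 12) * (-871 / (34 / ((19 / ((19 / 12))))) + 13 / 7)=-254527 / 68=-3743.04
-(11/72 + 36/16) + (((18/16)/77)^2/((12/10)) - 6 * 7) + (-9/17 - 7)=-6030009505/116113536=-51.93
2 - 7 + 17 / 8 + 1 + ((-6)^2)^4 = 13436913 / 8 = 1679614.12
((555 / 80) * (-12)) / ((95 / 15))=-999 / 76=-13.14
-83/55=-1.51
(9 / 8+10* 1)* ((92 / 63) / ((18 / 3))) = 2047 / 756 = 2.71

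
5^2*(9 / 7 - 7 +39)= 5825 / 7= 832.14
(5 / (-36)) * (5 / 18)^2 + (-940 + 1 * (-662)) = -18685853 / 11664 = -1602.01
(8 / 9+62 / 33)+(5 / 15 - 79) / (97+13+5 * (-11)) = 662 / 495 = 1.34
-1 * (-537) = 537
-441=-441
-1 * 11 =-11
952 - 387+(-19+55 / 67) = 546.82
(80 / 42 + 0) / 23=40 / 483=0.08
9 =9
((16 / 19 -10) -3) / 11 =-21 / 19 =-1.11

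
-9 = -9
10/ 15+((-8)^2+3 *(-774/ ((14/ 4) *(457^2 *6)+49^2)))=425654827/ 6582345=64.67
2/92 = 1/46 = 0.02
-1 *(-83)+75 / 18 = 523 / 6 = 87.17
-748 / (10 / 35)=-2618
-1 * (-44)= 44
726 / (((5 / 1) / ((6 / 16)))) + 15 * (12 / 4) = 1989 / 20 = 99.45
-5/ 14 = -0.36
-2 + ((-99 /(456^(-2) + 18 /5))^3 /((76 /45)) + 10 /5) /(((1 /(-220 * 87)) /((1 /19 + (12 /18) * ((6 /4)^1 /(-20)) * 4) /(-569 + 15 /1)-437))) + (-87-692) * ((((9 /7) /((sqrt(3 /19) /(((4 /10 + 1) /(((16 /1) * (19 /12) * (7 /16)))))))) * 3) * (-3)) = -28417738089903329854437576977525926 /275957169552519702202451 + 13284 * sqrt(57) /35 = -102978796837.32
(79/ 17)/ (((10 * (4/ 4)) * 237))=1/ 510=0.00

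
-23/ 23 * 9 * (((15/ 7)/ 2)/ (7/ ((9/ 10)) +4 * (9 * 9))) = -1215/ 41804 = -0.03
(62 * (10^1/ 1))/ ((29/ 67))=41540/ 29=1432.41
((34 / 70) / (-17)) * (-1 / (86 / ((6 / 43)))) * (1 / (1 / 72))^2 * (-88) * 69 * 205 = -3871701504 / 12943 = -299134.78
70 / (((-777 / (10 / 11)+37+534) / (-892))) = 624400 / 2837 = 220.09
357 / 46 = 7.76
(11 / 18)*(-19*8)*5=-4180 / 9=-464.44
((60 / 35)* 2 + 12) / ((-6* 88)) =-9 / 308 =-0.03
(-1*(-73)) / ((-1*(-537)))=73 / 537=0.14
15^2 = 225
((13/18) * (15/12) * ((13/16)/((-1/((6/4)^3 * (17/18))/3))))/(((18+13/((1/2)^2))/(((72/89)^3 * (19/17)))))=-2340819/39478264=-0.06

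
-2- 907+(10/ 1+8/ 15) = -898.47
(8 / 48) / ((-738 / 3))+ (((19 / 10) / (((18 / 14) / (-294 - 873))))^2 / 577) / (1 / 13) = 356672559163 / 5322825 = 67008.13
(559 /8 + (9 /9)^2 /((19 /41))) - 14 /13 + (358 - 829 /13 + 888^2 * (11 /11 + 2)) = 4675210441 /1976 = 2365997.19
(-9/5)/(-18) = 1/10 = 0.10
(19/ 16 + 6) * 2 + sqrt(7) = sqrt(7) + 115/ 8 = 17.02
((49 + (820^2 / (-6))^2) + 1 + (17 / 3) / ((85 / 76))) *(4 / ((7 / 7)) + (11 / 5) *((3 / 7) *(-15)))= -40125806375938 / 315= -127383512304.57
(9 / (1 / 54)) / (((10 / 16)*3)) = 1296 / 5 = 259.20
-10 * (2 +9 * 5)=-470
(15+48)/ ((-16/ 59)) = -3717/ 16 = -232.31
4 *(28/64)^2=49/64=0.77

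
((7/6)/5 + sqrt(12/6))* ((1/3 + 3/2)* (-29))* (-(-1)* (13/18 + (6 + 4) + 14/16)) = -266365* sqrt(2)/432 - 372911/2592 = -1015.85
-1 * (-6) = 6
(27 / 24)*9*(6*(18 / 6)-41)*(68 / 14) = -31671 / 28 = -1131.11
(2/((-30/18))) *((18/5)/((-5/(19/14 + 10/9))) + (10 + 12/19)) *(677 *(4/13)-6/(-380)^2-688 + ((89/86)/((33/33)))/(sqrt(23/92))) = 1702580556032271/335490837500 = 5074.89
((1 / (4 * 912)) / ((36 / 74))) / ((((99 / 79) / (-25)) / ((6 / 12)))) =-73075 / 13001472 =-0.01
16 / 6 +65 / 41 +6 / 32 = 8737 / 1968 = 4.44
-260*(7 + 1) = -2080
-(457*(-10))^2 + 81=-20884819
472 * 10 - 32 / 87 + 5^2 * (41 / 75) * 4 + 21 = 417191 / 87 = 4795.30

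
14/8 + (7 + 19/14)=283/28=10.11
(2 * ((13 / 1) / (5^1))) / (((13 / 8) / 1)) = 16 / 5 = 3.20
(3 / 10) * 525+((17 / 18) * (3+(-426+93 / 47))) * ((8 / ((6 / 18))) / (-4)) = 239069 / 94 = 2543.29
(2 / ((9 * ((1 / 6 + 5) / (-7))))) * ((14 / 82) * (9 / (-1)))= 588 / 1271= 0.46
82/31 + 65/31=147/31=4.74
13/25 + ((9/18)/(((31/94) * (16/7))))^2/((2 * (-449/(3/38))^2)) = 1862072481105329/3580908570675200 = 0.52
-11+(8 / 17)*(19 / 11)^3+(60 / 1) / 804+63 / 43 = -458612653 / 65188387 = -7.04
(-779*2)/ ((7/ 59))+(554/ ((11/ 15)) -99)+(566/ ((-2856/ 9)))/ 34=-2220904979/ 178024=-12475.31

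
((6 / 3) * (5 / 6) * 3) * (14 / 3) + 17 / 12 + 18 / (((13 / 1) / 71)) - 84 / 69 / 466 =34291513 / 278668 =123.06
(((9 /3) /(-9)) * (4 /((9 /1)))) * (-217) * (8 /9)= 6944 /243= 28.58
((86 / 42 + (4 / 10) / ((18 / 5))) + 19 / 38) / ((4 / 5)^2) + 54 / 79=770489 / 159264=4.84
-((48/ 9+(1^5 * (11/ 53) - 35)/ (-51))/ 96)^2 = -1836025/ 467597376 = -0.00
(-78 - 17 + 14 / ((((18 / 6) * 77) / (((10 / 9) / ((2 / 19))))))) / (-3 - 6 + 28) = -1475 / 297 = -4.97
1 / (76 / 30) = 15 / 38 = 0.39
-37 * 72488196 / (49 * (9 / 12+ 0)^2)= -4768112448 / 49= -97308417.31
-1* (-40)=40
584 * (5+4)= 5256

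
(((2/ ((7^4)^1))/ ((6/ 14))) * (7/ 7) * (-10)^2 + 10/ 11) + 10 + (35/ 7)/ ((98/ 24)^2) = 903520/ 79233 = 11.40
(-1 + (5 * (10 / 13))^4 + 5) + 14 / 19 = 121320490 / 542659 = 223.57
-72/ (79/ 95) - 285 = -29355/ 79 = -371.58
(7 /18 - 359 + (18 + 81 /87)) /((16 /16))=-177313 /522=-339.68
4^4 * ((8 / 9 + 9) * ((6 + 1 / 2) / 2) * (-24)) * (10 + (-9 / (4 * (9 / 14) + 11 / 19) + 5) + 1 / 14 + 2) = -24697377536 / 8799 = -2806839.13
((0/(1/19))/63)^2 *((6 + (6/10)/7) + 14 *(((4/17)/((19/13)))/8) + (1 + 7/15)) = 0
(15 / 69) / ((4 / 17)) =85 / 92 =0.92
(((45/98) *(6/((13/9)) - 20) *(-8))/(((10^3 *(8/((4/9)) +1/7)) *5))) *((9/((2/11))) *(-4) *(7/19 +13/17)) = -67177836/466613875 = -0.14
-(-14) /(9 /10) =140 /9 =15.56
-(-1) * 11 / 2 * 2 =11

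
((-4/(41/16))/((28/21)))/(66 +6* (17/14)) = -112/7011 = -0.02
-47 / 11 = -4.27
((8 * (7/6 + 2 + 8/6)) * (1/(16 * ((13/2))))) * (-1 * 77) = -693/26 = -26.65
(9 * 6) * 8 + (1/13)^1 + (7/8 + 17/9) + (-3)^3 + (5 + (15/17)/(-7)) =45969821/111384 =412.71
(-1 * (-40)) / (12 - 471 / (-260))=10400 / 3591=2.90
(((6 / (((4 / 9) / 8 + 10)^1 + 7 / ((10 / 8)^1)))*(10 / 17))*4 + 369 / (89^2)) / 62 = 0.02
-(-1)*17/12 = 17/12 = 1.42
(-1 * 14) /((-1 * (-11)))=-14 /11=-1.27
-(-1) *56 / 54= 28 / 27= 1.04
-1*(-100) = 100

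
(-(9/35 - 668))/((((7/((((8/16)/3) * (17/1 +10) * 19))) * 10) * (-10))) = -3996441/49000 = -81.56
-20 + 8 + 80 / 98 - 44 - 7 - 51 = -5546 / 49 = -113.18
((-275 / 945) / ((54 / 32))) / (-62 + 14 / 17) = 187 / 66339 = 0.00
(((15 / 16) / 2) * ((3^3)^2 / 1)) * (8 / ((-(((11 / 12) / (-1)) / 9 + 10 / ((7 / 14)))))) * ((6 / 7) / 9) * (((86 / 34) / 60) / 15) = -94041 / 2557310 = -0.04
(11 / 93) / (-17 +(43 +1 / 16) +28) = 176 / 80445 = 0.00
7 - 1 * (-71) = 78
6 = 6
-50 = -50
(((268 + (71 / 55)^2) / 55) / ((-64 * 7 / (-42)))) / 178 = 2447223 / 947672000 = 0.00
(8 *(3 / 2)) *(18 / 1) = 216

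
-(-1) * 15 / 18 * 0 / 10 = 0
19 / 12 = 1.58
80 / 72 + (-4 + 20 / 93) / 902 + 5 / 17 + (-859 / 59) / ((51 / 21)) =-52708216 / 11473317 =-4.59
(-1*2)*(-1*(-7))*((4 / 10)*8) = -224 / 5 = -44.80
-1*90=-90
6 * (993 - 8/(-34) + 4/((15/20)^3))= 920494/153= 6016.30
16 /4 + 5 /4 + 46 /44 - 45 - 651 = -30347 /44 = -689.70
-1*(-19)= 19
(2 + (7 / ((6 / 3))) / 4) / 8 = 23 / 64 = 0.36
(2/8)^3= 1/64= 0.02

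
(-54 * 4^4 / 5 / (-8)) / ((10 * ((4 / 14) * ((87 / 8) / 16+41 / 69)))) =26707968 / 281275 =94.95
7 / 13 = 0.54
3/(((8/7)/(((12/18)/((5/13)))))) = 91/20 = 4.55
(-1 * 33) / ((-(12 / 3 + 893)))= 11 / 299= 0.04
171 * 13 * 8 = 17784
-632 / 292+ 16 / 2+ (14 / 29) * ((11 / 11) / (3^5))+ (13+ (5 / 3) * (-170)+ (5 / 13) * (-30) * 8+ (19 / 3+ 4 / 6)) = -2339346418 / 6687603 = -349.80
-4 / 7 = -0.57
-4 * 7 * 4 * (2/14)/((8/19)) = -38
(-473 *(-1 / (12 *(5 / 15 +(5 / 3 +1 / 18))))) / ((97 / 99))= 140481 / 7178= 19.57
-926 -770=-1696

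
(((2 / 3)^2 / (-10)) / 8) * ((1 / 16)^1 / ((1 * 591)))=-1 / 1702080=-0.00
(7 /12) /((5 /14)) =49 /30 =1.63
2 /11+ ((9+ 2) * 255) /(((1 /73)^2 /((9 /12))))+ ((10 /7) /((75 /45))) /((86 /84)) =11210884.77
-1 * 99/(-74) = 99/74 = 1.34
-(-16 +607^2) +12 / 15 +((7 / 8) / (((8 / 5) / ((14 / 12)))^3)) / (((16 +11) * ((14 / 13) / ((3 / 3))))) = -88010609555909 / 238878720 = -368432.19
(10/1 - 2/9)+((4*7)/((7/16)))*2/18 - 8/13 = 1904/117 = 16.27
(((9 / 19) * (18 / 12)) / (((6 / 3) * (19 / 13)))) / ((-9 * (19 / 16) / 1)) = -156 / 6859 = -0.02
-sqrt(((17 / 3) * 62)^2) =-1054 / 3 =-351.33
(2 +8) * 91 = 910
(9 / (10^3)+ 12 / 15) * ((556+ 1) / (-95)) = -450613 / 95000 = -4.74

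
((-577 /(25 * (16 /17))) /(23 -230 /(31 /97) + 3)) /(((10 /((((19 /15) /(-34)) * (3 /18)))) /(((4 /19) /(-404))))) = 17887 /1563770880000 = 0.00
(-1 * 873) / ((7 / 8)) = -6984 / 7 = -997.71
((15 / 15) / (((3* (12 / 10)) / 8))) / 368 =5 / 828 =0.01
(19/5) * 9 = 171/5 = 34.20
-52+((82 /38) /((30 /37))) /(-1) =-54.66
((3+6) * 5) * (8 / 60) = 6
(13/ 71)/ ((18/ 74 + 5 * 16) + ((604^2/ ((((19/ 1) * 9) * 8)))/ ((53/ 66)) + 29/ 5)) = 0.00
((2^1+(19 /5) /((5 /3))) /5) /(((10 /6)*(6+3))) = 0.06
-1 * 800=-800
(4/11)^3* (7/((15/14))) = 6272/19965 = 0.31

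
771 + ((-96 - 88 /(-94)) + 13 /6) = 191225 /282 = 678.10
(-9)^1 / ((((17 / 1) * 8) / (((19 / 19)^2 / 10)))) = -9 / 1360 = -0.01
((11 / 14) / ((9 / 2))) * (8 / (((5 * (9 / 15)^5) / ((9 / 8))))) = 4.04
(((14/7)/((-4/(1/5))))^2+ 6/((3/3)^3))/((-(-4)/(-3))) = -4.51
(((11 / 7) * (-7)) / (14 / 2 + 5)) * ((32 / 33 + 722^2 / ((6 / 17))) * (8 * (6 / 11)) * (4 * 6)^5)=-517465304727552 / 11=-47042300429777.45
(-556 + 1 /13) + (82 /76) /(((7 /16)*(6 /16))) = -2849461 /5187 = -549.35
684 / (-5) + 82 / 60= -4063 / 30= -135.43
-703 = -703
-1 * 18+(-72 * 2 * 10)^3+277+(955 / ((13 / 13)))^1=-2985982786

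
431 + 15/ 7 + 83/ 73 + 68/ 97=21560697/ 49567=434.98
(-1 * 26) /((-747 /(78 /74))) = 338 /9213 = 0.04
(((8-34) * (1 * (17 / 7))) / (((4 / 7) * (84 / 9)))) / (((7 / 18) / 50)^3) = -60415875000 / 2401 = -25162796.75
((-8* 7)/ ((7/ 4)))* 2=-64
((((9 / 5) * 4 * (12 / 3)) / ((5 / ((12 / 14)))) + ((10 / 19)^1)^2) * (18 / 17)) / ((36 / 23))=3788146 / 1073975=3.53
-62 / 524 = -31 / 262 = -0.12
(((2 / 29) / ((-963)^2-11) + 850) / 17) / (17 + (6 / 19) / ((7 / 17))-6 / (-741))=19761929429879 / 7025371626551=2.81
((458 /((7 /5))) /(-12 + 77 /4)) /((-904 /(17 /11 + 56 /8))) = -107630 /252329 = -0.43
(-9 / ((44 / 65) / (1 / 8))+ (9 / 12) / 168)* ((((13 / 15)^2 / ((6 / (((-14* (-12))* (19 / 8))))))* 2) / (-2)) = 3278431 / 39600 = 82.79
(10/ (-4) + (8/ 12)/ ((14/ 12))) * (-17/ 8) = 4.10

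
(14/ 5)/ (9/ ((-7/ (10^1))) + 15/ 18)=-588/ 2525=-0.23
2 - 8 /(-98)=102 /49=2.08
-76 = -76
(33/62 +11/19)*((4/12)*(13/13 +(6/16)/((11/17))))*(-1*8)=-16541/3534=-4.68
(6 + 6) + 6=18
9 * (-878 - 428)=-11754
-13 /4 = -3.25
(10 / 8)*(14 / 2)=35 / 4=8.75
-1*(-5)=5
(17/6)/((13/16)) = 136/39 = 3.49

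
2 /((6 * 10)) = 1 /30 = 0.03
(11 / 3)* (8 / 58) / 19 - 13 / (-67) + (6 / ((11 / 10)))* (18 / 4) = 30171577 / 1218261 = 24.77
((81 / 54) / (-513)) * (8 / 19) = -4 / 3249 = -0.00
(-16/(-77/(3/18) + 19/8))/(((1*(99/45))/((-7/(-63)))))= 640/364023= 0.00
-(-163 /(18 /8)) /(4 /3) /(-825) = -163 /2475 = -0.07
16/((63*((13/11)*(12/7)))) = 44/351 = 0.13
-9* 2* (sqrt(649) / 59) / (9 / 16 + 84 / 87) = -5.09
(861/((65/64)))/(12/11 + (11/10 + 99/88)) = 4849152/18967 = 255.66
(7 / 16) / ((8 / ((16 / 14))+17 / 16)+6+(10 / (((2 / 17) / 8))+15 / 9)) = 21 / 33395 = 0.00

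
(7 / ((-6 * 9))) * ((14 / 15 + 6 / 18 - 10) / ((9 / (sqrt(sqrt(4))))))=917 * sqrt(2) / 7290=0.18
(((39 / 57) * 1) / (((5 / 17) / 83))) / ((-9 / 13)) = -238459 / 855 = -278.90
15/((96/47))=235/32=7.34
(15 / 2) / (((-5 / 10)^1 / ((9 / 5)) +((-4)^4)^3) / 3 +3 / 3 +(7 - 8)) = 405 / 301989883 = 0.00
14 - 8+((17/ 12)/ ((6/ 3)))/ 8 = 1169/ 192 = 6.09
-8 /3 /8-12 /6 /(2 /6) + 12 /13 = -211 /39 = -5.41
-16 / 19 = -0.84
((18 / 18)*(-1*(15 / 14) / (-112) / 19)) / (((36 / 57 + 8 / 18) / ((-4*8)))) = -135 / 9016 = -0.01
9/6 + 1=5/2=2.50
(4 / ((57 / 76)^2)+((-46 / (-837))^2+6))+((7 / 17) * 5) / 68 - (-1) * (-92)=-63861813149 / 809857764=-78.86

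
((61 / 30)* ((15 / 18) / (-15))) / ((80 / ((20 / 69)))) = -61 / 149040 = -0.00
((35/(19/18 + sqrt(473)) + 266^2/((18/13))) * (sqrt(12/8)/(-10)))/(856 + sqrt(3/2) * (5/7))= 98 * sqrt(6) * (-295659 * sqrt(473) - 312287)/(45 * (19 + 18 * sqrt(473)) * (5 * sqrt(6) + 11984))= -7.30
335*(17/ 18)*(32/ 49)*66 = 2004640/ 147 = 13637.01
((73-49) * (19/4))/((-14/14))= -114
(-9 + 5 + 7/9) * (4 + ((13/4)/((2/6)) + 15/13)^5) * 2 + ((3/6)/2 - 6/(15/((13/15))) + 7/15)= -42487816200715043/42772953600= -993333.70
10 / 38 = 5 / 19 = 0.26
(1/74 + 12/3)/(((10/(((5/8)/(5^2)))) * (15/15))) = 297/29600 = 0.01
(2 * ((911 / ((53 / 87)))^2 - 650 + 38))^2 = 157751235764698197924 / 7890481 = 19992600674749.51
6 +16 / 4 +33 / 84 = 291 / 28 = 10.39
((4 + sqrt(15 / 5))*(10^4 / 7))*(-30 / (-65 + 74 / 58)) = 362500*sqrt(3) / 539 + 1450000 / 539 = 3855.04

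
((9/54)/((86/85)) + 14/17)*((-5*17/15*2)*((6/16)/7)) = -8669/14448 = -0.60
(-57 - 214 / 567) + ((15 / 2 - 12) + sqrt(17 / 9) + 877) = sqrt(17) / 3 + 924349 / 1134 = 816.50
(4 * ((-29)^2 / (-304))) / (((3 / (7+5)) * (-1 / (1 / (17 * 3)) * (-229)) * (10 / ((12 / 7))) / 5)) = -1682 / 517769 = -0.00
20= 20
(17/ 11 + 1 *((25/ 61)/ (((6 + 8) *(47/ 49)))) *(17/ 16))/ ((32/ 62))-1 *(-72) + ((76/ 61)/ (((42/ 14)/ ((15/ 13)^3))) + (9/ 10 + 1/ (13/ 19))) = 13845236595811/ 177374179840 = 78.06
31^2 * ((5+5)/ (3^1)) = 3203.33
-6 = -6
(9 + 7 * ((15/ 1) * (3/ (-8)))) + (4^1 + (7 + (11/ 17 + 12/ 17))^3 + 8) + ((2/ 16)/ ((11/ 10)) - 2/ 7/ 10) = 8542163011/ 15132040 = 564.51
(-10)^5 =-100000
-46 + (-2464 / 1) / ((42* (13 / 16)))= -4610 / 39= -118.21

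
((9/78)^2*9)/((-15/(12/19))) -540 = -8669781/16055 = -540.01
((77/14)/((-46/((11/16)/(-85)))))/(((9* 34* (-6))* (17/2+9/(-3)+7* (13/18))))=-0.00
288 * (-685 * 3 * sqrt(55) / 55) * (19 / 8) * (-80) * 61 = 1371885120 * sqrt(55) / 11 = 924924759.22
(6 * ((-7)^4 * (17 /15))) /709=81634 /3545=23.03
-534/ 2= -267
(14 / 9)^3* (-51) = -46648 / 243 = -191.97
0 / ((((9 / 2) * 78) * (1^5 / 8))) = 0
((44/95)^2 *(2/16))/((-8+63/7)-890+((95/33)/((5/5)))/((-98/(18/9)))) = -195657/6487206100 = -0.00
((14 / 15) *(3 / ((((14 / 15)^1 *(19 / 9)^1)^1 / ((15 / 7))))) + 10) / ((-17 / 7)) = -1735 / 323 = -5.37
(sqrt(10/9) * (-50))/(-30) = 1.76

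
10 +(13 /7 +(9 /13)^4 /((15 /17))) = 12113068 /999635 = 12.12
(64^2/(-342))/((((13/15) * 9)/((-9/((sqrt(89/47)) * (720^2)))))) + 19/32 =8 * sqrt(4183)/26709345 + 19/32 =0.59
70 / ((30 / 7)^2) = 343 / 90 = 3.81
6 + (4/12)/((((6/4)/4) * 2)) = 58/9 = 6.44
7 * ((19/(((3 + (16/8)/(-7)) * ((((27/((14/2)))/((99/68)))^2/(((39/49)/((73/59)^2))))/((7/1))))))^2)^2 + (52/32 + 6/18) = 36333977185112374943388335121689335/29863396569178048095069431463936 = 1216.67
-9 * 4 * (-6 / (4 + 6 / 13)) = 1404 / 29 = 48.41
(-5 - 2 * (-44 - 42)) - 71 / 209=34832 / 209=166.66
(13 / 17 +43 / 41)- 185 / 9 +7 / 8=-17.87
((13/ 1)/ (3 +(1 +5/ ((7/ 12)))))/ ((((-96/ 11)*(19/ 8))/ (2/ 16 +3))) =-2275/ 14592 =-0.16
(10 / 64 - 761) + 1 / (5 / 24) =-120967 / 160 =-756.04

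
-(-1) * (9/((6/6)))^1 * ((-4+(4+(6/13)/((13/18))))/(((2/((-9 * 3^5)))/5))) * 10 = -53144100/169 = -314462.13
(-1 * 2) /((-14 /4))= 4 /7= 0.57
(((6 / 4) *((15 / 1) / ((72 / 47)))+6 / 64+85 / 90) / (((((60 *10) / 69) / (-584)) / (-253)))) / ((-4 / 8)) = -1923860323 / 3600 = -534405.65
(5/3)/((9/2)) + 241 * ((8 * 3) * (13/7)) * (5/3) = 3383710/189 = 17903.23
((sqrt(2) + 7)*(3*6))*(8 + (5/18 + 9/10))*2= 1652*sqrt(2)/5 + 11564/5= 2780.06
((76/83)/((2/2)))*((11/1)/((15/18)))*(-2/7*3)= -10.36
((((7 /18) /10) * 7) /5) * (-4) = -49 /225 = -0.22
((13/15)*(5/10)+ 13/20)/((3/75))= 325/12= 27.08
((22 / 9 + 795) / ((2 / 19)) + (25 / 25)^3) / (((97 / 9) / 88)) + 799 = 62662.55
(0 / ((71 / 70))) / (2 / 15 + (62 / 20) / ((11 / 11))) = 0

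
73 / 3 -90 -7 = -218 / 3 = -72.67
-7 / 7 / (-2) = 1 / 2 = 0.50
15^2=225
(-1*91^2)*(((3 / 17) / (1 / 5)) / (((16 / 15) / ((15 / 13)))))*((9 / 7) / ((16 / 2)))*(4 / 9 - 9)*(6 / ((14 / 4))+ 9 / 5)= 83108025 / 2176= 38193.03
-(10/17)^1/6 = -5/51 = -0.10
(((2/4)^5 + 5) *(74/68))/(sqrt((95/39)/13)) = 77441 *sqrt(285)/103360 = 12.65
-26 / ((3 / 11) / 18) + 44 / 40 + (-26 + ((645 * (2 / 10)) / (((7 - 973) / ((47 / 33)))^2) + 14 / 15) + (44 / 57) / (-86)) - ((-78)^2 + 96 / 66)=-10828321569229519 / 1383735040380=-7825.43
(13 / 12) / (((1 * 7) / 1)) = 13 / 84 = 0.15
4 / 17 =0.24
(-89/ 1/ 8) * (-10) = 445/ 4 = 111.25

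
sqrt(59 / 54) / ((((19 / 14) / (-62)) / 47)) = -2244.36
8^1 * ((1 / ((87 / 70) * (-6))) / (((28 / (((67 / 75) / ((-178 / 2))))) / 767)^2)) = -2640829321 / 32561250750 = -0.08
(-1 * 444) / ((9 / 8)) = -1184 / 3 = -394.67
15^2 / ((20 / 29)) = 1305 / 4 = 326.25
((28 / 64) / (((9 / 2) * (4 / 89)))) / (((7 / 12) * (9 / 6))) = 89 / 36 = 2.47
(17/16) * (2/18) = 17/144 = 0.12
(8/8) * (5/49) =5/49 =0.10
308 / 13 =23.69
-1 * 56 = -56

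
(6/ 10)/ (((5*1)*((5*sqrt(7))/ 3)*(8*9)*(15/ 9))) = 3*sqrt(7)/ 35000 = 0.00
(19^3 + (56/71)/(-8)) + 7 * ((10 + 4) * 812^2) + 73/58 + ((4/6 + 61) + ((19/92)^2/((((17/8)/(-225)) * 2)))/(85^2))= 4149776275068499357/64215523716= 64622633.83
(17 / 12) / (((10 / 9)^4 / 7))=260253 / 40000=6.51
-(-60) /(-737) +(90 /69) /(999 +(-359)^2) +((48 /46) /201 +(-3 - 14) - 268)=-62762260865 /220159588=-285.08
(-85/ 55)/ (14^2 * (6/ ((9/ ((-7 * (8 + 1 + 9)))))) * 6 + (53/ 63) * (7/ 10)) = 90/ 5752681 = 0.00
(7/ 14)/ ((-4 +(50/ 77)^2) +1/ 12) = -35574/ 248663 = -0.14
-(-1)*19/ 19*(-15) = -15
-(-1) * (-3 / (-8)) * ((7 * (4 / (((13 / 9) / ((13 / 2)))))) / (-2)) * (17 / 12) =-1071 / 32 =-33.47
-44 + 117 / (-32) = -1525 / 32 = -47.66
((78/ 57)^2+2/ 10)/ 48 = 1247/ 28880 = 0.04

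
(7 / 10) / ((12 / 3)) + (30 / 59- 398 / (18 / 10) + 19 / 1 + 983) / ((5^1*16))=105589 / 10620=9.94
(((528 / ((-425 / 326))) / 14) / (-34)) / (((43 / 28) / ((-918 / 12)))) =-774576 / 18275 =-42.38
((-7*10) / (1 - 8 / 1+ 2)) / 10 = 7 / 5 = 1.40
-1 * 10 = -10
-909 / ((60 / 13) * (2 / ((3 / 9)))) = -1313 / 40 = -32.82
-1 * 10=-10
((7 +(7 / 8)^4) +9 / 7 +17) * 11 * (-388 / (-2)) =791499533 / 14336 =55210.63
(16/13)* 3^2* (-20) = -221.54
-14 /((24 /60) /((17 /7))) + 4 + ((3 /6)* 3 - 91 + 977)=1613 /2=806.50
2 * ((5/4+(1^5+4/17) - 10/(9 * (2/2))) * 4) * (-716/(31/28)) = -33720736/4743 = -7109.58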